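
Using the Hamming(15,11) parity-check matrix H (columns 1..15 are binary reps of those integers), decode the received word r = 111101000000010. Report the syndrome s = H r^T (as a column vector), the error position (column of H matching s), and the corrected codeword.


s = (1, 1, 0, 0)^T, error position = 12, corrected codeword c = 111101000001010

Compute s = H r^T mod 2 one row at a time:
  s_1 = 0 + 0 + 0 + 0 + 0 + 0 + 1 + 0 = 1 ≡ 1 (mod 2).
  s_2 = 1 + 0 + 1 + 0 + 0 + 0 + 1 + 0 = 3 ≡ 1 (mod 2).
  s_3 = 1 + 1 + 1 + 0 + 0 + 0 + 1 + 0 = 4 ≡ 0 (mod 2).
  s_4 = 1 + 1 + 0 + 0 + 0 + 0 + 0 + 0 = 2 ≡ 0 (mod 2).
s = (1, 1, 0, 0)^T — this equals column 12 of H (binary 1100), so error is at position 12.
Correct: flip bit 12 of r = 111101000000010 to get c = 111101000001010.


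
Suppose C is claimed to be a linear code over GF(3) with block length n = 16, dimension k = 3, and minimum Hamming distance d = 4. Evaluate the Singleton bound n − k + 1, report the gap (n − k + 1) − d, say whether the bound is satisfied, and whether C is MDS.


Singleton RHS = n − k + 1 = 14, slack = 10, bound satisfied, not MDS.

Singleton bound: d ≤ n − k + 1.
Here n = 16, k = 3, so n − k + 1 = 14.
Given d = 4, check d ≤ 14: YES.
Slack = (n − k + 1) − d = 10.
The code is NOT MDS (slack = 10 > 0).
Description: the claimed parameters are [16, 3, 4]_3; such a code would be non-MDS.


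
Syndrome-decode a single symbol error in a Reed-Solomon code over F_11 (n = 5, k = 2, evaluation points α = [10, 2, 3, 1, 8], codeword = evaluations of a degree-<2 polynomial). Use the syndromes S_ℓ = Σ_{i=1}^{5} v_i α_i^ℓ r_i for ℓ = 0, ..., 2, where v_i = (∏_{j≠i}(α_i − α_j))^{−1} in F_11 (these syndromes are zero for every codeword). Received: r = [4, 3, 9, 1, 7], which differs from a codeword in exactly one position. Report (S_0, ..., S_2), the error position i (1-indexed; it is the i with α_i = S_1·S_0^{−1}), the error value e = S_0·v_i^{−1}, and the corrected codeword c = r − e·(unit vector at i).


S = (6, 1, 2), error at position 2, error magnitude e = 9, c = [4, 5, 9, 1, 7].

Step 1: column multipliers v_i = (∏_{j≠i}(α_i − α_j))^{−1} mod 11.
  i = 1 (α = 10): (10−2)(10−3)(10−1)(10−8) = 8·7·9·2 = 1008 ≡ 7, so v_1 = 7^{−1} = 8 (mod 11).
  i = 2 (α = 2): (2−10)(2−3)(2−1)(2−8) = (−8)·(−1)·1·(−6) = −48 ≡ 7, so v_2 = 7^{−1} = 8 (mod 11).
  i = 3 (α = 3): (3−10)(3−2)(3−1)(3−8) = (−7)·1·2·(−5) = 70 ≡ 4, so v_3 = 4^{−1} = 3 (mod 11).
  i = 4 (α = 1): (1−10)(1−2)(1−3)(1−8) = (−9)·(−1)·(−2)·(−7) = 126 ≡ 5, so v_4 = 5^{−1} = 9 (mod 11).
  i = 5 (α = 8): (8−10)(8−2)(8−3)(8−1) = (−2)·6·5·7 = −420 ≡ 9, so v_5 = 9^{−1} = 5 (mod 11).
  v = [8, 8, 3, 9, 5].
Step 2: syndromes of r = [4, 3, 9, 1, 7] (all sums mod 11).
  S_0 = Σ v_i r_i = 8·4 + 8·3 + 3·9 + 9·1 + 5·7 = 127 ≡ 6.
  S_1 = Σ v_i α_i r_i = 8·10·4 + 8·2·3 + 3·3·9 + 9·1·1 + 5·8·7 = 738 ≡ 1.
  α_i^2 mod 11 = [1, 4, 9, 1, 9].
  S_2 = Σ v_i α_i^2 r_i = 8·1·4 + 8·4·3 + 3·9·9 + 9·1·1 + 5·9·7 = 695 ≡ 2.
  S = (6, 1, 2) ≠ 0, so r is not a codeword (an error is present).
Step 3: locate the error. For a single error e at position i, S_ℓ = v_i·e·α_i^ℓ, so α_err = S_1/S_0.
  S_0^{−1} = 6^{−1} = 2 (mod 11), so α_err = 1·2 = 2 ≡ 2 = α_2. Error position i = 2.
  Consistency check: S_2/S_1 = 2·1 = 2 ≡ 2 = α_err ✓ (single-error assumption holds).
Step 4: error magnitude e = S_0/v_2 = S_0·∏_{j≠2}(α_2 − α_j) = 6·7 = 42 ≡ 9 (mod 11).
Step 5: correct position 2: c_2 = r_2 − e = 3 − 9 ≡ 5 (mod 11). Hence c = [4, 5, 9, 1, 7].
  Check: interpolating c through the α_i gives m(x) = 8 + 4·x (degree < 2) with m(α_i) = c_i for every i, so c is indeed a codeword.


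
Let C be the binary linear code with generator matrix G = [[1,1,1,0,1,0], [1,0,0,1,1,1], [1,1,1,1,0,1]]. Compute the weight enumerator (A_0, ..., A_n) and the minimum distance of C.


Weight distribution: A_0 = 1, A_1 = 1, A_3 = 2, A_4 = 3, A_5 = 1. Minimum distance d = 1.

Enumerate all 2^3 = 8 messages m ∈ F_2^3.
For each, compute codeword c = mG in F_2^6, then tally its weight.
  m = 000 → c = 000000, weight = 0.
  m = 100 → c = 111010, weight = 4.
  m = 010 → c = 100111, weight = 4.
  m = 110 → c = 011101, weight = 4.
  m = 001 → c = 111101, weight = 5.
  m = 101 → c = 000111, weight = 3.
  m = 011 → c = 011010, weight = 3.
  m = 111 → c = 100000, weight = 1.
Tally weights:
  weight 0: 1 codewords.
  weight 1: 1 codewords.
  weight 3: 2 codewords.
  weight 4: 3 codewords.
  weight 5: 1 codewords.
Minimum distance d = smallest w > 0 with A_w > 0 = 1.
Sanity: Σ A_w = 8 = 2^3 = 8 ✓.


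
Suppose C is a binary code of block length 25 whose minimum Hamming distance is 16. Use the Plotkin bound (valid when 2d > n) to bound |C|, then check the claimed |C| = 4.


Plotkin bound M ≤ 4; given |C| = 4 ≤ bound (satisfied).

Check applicability: 2d = 32, n = 25.
2d − n = 7 > 0, so Plotkin applies.
Compute d/(2d−n) = 16/7 ≈ 2.2857.
⌊d/(2d−n)⌋ = 2.
Plotkin bound: M ≤ 2·2 = 4.
Given |C| = 4, check: satisfied.
This |C| is at the Plotkin bound.


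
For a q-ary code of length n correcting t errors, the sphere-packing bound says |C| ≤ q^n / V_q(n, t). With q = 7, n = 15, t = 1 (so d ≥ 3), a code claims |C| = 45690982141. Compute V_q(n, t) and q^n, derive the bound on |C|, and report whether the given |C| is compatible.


V_q(n, t) = 91, q^n = 4747561509943, Hamming bound = 52171005603, |C| = 45690982141 ≤ bound (satisfied).

Step 1: Compute V_q(n, t) = Σ_{j=0}^1 C(n, j) (q−1)^j.
  j = 0: C(15,0)·(6)^0 = 1·1 = 1.
  j = 1: C(15,1)·(6)^1 = 15·6 = 90.
  V_q(n, t) = 1 + 90 = 91.
Step 2: q^n = 7^15 = 4747561509943.
Step 3: Hamming bound ⌊q^n / V_q(n,t)⌋ = ⌊4747561509943/91⌋ = 52171005603.
Step 4: Compare |C| = 45690982141 to 52171005603: satisfied.
The claimed |C| lies below the Hamming bound.


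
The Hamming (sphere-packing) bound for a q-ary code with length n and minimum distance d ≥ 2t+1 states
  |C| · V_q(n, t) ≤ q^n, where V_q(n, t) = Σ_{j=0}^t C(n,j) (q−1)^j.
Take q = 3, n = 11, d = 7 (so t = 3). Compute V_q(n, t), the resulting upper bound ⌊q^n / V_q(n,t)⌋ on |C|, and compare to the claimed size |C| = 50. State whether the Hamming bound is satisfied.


V_q(n, t) = 1563, q^n = 177147, Hamming bound = 113, |C| = 50 ≤ bound (satisfied).

Step 1: Compute V_q(n, t) = Σ_{j=0}^3 C(n, j) (q−1)^j.
  j = 0: C(11,0)·(2)^0 = 1·1 = 1.
  j = 1: C(11,1)·(2)^1 = 11·2 = 22.
  j = 2: C(11,2)·(2)^2 = 55·4 = 220.
  j = 3: C(11,3)·(2)^3 = 165·8 = 1320.
  V_q(n, t) = 1 + 22 + 220 + 1320 = 1563.
Step 2: q^n = 3^11 = 177147.
Step 3: Hamming bound ⌊q^n / V_q(n,t)⌋ = ⌊177147/1563⌋ = 113.
Step 4: Compare |C| = 50 to 113: satisfied.
The claimed |C| lies below the Hamming bound.


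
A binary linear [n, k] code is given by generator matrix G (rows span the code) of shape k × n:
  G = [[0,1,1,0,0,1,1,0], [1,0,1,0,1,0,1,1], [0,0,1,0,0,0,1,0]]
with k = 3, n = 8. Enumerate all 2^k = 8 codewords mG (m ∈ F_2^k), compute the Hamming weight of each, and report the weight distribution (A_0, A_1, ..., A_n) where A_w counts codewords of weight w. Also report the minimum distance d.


Weight distribution: A_0 = 1, A_2 = 2, A_3 = 1, A_4 = 1, A_5 = 2, A_7 = 1. Minimum distance d = 2.

Enumerate all 2^3 = 8 messages m ∈ F_2^3.
For each, compute codeword c = mG in F_2^8, then tally its weight.
  m = 000 → c = 00000000, weight = 0.
  m = 100 → c = 01100110, weight = 4.
  m = 010 → c = 10101011, weight = 5.
  m = 110 → c = 11001101, weight = 5.
  m = 001 → c = 00100010, weight = 2.
  m = 101 → c = 01000100, weight = 2.
  m = 011 → c = 10001001, weight = 3.
  m = 111 → c = 11101111, weight = 7.
Tally weights:
  weight 0: 1 codewords.
  weight 2: 2 codewords.
  weight 3: 1 codewords.
  weight 4: 1 codewords.
  weight 5: 2 codewords.
  weight 7: 1 codewords.
Minimum distance d = smallest w > 0 with A_w > 0 = 2.
Sanity: Σ A_w = 8 = 2^3 = 8 ✓.


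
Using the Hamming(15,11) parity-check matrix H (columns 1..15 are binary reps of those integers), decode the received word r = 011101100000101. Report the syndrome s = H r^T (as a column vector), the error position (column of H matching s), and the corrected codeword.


s = (0, 1, 1, 0)^T, error position = 6, corrected codeword c = 011100100000101

Compute s = H r^T mod 2 one row at a time:
  s_1 = 0 + 0 + 0 + 0 + 0 + 1 + 0 + 1 = 2 ≡ 0 (mod 2).
  s_2 = 1 + 0 + 1 + 1 + 0 + 1 + 0 + 1 = 5 ≡ 1 (mod 2).
  s_3 = 1 + 1 + 1 + 1 + 0 + 0 + 0 + 1 = 5 ≡ 1 (mod 2).
  s_4 = 0 + 1 + 0 + 1 + 0 + 0 + 1 + 1 = 4 ≡ 0 (mod 2).
s = (0, 1, 1, 0)^T — this equals column 6 of H (binary 0110), so error is at position 6.
Correct: flip bit 6 of r = 011101100000101 to get c = 011100100000101.


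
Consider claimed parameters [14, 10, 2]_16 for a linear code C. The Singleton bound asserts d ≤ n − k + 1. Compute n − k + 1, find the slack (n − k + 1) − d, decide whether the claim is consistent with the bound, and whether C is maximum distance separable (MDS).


Singleton RHS = n − k + 1 = 5, slack = 3, bound satisfied, not MDS.

Singleton bound: d ≤ n − k + 1.
Here n = 14, k = 10, so n − k + 1 = 5.
Given d = 2, check d ≤ 5: YES.
Slack = (n − k + 1) − d = 3.
The code is NOT MDS (slack = 3 > 0).
Description: the claimed parameters are [14, 10, 2]_16; such a code would be non-MDS.


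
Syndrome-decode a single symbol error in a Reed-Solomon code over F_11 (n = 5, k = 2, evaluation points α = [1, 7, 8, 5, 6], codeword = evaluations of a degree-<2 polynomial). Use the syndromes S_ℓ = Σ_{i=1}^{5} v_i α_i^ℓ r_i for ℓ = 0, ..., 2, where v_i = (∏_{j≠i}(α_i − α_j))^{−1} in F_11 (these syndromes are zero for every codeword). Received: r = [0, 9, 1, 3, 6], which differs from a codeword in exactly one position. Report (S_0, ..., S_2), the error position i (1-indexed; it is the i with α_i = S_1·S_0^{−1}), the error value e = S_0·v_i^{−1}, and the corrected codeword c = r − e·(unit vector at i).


S = (5, 5, 5), error at position 1, error magnitude e = 9, c = [2, 9, 1, 3, 6].

Step 1: column multipliers v_i = (∏_{j≠i}(α_i − α_j))^{−1} mod 11.
  i = 1 (α = 1): (1−7)(1−8)(1−5)(1−6) = (−6)·(−7)·(−4)·(−5) = 840 ≡ 4, so v_1 = 4^{−1} = 3 (mod 11).
  i = 2 (α = 7): (7−1)(7−8)(7−5)(7−6) = 6·(−1)·2·1 = −12 ≡ 10, so v_2 = 10^{−1} = 10 (mod 11).
  i = 3 (α = 8): (8−1)(8−7)(8−5)(8−6) = 7·1·3·2 = 42 ≡ 9, so v_3 = 9^{−1} = 5 (mod 11).
  i = 4 (α = 5): (5−1)(5−7)(5−8)(5−6) = 4·(−2)·(−3)·(−1) = −24 ≡ 9, so v_4 = 9^{−1} = 5 (mod 11).
  i = 5 (α = 6): (6−1)(6−7)(6−8)(6−5) = 5·(−1)·(−2)·1 = 10 ≡ 10, so v_5 = 10^{−1} = 10 (mod 11).
  v = [3, 10, 5, 5, 10].
Step 2: syndromes of r = [0, 9, 1, 3, 6] (all sums mod 11).
  S_0 = Σ v_i r_i = 3·0 + 10·9 + 5·1 + 5·3 + 10·6 = 170 ≡ 5.
  S_1 = Σ v_i α_i r_i = 3·1·0 + 10·7·9 + 5·8·1 + 5·5·3 + 10·6·6 = 1105 ≡ 5.
  α_i^2 mod 11 = [1, 5, 9, 3, 3].
  S_2 = Σ v_i α_i^2 r_i = 3·1·0 + 10·5·9 + 5·9·1 + 5·3·3 + 10·3·6 = 720 ≡ 5.
  S = (5, 5, 5) ≠ 0, so r is not a codeword (an error is present).
Step 3: locate the error. For a single error e at position i, S_ℓ = v_i·e·α_i^ℓ, so α_err = S_1/S_0.
  S_0^{−1} = 5^{−1} = 9 (mod 11), so α_err = 5·9 = 45 ≡ 1 = α_1. Error position i = 1.
  Consistency check: S_2/S_1 = 5·9 = 45 ≡ 1 = α_err ✓ (single-error assumption holds).
Step 4: error magnitude e = S_0/v_1 = S_0·∏_{j≠1}(α_1 − α_j) = 5·4 = 20 ≡ 9 (mod 11).
Step 5: correct position 1: c_1 = r_1 − e = 0 − 9 ≡ 2 (mod 11). Hence c = [2, 9, 1, 3, 6].
  Check: interpolating c through the α_i gives m(x) = 10 + 3·x (degree < 2) with m(α_i) = c_i for every i, so c is indeed a codeword.


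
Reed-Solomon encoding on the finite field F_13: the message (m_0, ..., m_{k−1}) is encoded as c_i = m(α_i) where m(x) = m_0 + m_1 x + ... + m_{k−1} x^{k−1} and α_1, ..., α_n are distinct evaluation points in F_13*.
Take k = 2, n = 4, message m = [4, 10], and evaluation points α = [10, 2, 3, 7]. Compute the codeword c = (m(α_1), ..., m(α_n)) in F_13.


c = [0, 11, 8, 9]

Message polynomial: m(x) = 4 + 10·x (mod 13).
For each evaluation point α_i, compute m(α_i) mod 13:
  α_1 = 10: Horner steps 10 → 0, so m(10) = 0.
  α_2 = 2: Horner steps 10 → 11, so m(2) = 11.
  α_3 = 3: Horner steps 10 → 8, so m(3) = 8.
  α_4 = 7: Horner steps 10 → 9, so m(7) = 9.
Codeword c = [0, 11, 8, 9] ∈ F_13^4.


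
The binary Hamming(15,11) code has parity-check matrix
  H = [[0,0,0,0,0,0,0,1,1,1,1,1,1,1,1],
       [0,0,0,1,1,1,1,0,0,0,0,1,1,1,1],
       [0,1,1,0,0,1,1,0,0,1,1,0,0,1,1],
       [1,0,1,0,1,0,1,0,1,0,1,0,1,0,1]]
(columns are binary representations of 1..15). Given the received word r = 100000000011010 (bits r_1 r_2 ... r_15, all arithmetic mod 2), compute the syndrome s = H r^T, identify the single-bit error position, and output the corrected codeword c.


s = (1, 0, 0, 0)^T, error position = 8, corrected codeword c = 100000010011010

Compute s = H r^T mod 2 one row at a time:
  s_1 = 0 + 0 + 0 + 1 + 1 + 0 + 1 + 0 = 3 ≡ 1 (mod 2).
  s_2 = 0 + 0 + 0 + 0 + 1 + 0 + 1 + 0 = 2 ≡ 0 (mod 2).
  s_3 = 0 + 0 + 0 + 0 + 0 + 1 + 1 + 0 = 2 ≡ 0 (mod 2).
  s_4 = 1 + 0 + 0 + 0 + 0 + 1 + 0 + 0 = 2 ≡ 0 (mod 2).
s = (1, 0, 0, 0)^T — this equals column 8 of H (binary 1000), so error is at position 8.
Correct: flip bit 8 of r = 100000000011010 to get c = 100000010011010.


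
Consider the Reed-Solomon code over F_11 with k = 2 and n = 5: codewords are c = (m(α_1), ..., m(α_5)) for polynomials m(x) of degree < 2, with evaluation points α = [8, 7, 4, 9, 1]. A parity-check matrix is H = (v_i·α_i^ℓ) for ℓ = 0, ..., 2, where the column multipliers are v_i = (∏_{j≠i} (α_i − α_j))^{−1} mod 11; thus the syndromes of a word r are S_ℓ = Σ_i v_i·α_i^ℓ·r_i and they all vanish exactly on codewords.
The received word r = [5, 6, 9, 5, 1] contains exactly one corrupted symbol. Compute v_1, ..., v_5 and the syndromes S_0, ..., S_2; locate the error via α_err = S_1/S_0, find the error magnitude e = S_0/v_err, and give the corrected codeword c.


S = (4, 3, 5), error at position 4, error magnitude e = 1, c = [5, 6, 9, 4, 1].

Step 1: column multipliers v_i = (∏_{j≠i}(α_i − α_j))^{−1} mod 11.
  i = 1 (α = 8): (8−7)(8−4)(8−9)(8−1) = 1·4·(−1)·7 = −28 ≡ 5, so v_1 = 5^{−1} = 9 (mod 11).
  i = 2 (α = 7): (7−8)(7−4)(7−9)(7−1) = (−1)·3·(−2)·6 = 36 ≡ 3, so v_2 = 3^{−1} = 4 (mod 11).
  i = 3 (α = 4): (4−8)(4−7)(4−9)(4−1) = (−4)·(−3)·(−5)·3 = −180 ≡ 7, so v_3 = 7^{−1} = 8 (mod 11).
  i = 4 (α = 9): (9−8)(9−7)(9−4)(9−1) = 1·2·5·8 = 80 ≡ 3, so v_4 = 3^{−1} = 4 (mod 11).
  i = 5 (α = 1): (1−8)(1−7)(1−4)(1−9) = (−7)·(−6)·(−3)·(−8) = 1008 ≡ 7, so v_5 = 7^{−1} = 8 (mod 11).
  v = [9, 4, 8, 4, 8].
Step 2: syndromes of r = [5, 6, 9, 5, 1] (all sums mod 11).
  S_0 = Σ v_i r_i = 9·5 + 4·6 + 8·9 + 4·5 + 8·1 = 169 ≡ 4.
  S_1 = Σ v_i α_i r_i = 9·8·5 + 4·7·6 + 8·4·9 + 4·9·5 + 8·1·1 = 1004 ≡ 3.
  α_i^2 mod 11 = [9, 5, 5, 4, 1].
  S_2 = Σ v_i α_i^2 r_i = 9·9·5 + 4·5·6 + 8·5·9 + 4·4·5 + 8·1·1 = 973 ≡ 5.
  S = (4, 3, 5) ≠ 0, so r is not a codeword (an error is present).
Step 3: locate the error. For a single error e at position i, S_ℓ = v_i·e·α_i^ℓ, so α_err = S_1/S_0.
  S_0^{−1} = 4^{−1} = 3 (mod 11), so α_err = 3·3 = 9 ≡ 9 = α_4. Error position i = 4.
  Consistency check: S_2/S_1 = 5·4 = 20 ≡ 9 = α_err ✓ (single-error assumption holds).
Step 4: error magnitude e = S_0/v_4 = S_0·∏_{j≠4}(α_4 − α_j) = 4·3 = 12 ≡ 1 (mod 11).
Step 5: correct position 4: c_4 = r_4 − e = 5 − 1 ≡ 4 (mod 11). Hence c = [5, 6, 9, 4, 1].
  Check: interpolating c through the α_i gives m(x) = 2 + 10·x (degree < 2) with m(α_i) = c_i for every i, so c is indeed a codeword.


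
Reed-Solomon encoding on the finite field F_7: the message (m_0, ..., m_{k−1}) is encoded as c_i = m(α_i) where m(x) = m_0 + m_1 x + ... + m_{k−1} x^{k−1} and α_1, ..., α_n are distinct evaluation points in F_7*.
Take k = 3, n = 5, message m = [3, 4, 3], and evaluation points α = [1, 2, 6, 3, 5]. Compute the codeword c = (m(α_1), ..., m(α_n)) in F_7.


c = [3, 2, 2, 0, 0]

Message polynomial: m(x) = 3 + 4·x + 3·x^2 (mod 7).
For each evaluation point α_i, compute m(α_i) mod 7:
  α_1 = 1: Horner steps 3 → 0 → 3, so m(1) = 3.
  α_2 = 2: Horner steps 3 → 3 → 2, so m(2) = 2.
  α_3 = 6: Horner steps 3 → 1 → 2, so m(6) = 2.
  α_4 = 3: Horner steps 3 → 6 → 0, so m(3) = 0.
  α_5 = 5: Horner steps 3 → 5 → 0, so m(5) = 0.
Codeword c = [3, 2, 2, 0, 0] ∈ F_7^5.


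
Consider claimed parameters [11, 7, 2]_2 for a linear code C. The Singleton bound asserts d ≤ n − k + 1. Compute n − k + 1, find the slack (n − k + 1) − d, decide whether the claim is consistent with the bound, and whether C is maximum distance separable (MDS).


Singleton RHS = n − k + 1 = 5, slack = 3, bound satisfied, not MDS.

Singleton bound: d ≤ n − k + 1.
Here n = 11, k = 7, so n − k + 1 = 5.
Given d = 2, check d ≤ 5: YES.
Slack = (n − k + 1) − d = 3.
The code is NOT MDS (slack = 3 > 0).
Description: the claimed parameters are [11, 7, 2]_2; such a code would be non-MDS.


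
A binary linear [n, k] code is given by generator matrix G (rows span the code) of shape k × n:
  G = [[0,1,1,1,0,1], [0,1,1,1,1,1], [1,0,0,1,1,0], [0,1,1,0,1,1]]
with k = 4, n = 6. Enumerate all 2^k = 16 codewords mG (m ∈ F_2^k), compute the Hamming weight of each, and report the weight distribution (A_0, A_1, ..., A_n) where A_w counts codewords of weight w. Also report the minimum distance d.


Weight distribution: A_0 = 1, A_1 = 3, A_2 = 3, A_3 = 2, A_4 = 3, A_5 = 3, A_6 = 1. Minimum distance d = 1.

Enumerate all 2^4 = 16 messages m ∈ F_2^4.
For each, compute codeword c = mG in F_2^6, then tally its weight.
  m = 0000 → c = 000000, weight = 0.
  m = 1000 → c = 011101, weight = 4.
  m = 0100 → c = 011111, weight = 5.
  m = 1100 → c = 000010, weight = 1.
  m = 0010 → c = 100110, weight = 3.
  m = 1010 → c = 111011, weight = 5.
  m = 0110 → c = 111001, weight = 4.
  m = 1110 → c = 100100, weight = 2.
  m = 0001 → c = 011011, weight = 4.
  m = 1001 → c = 000110, weight = 2.
  m = 0101 → c = 000100, weight = 1.
  m = 1101 → c = 011001, weight = 3.
  m = 0011 → c = 111101, weight = 5.
  m = 1011 → c = 100000, weight = 1.
  m = 0111 → c = 100010, weight = 2.
  m = 1111 → c = 111111, weight = 6.
Tally weights:
  weight 0: 1 codewords.
  weight 1: 3 codewords.
  weight 2: 3 codewords.
  weight 3: 2 codewords.
  weight 4: 3 codewords.
  weight 5: 3 codewords.
  weight 6: 1 codewords.
Minimum distance d = smallest w > 0 with A_w > 0 = 1.
Sanity: Σ A_w = 16 = 2^4 = 16 ✓.


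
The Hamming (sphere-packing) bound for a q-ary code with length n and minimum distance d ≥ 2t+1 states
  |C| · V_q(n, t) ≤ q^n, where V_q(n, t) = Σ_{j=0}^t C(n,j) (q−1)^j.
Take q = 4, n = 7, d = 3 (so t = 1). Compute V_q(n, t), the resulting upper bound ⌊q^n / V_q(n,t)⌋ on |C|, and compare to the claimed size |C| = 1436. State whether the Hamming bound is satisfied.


V_q(n, t) = 22, q^n = 16384, Hamming bound = 744, |C| = 1436 > bound (violated).

Step 1: Compute V_q(n, t) = Σ_{j=0}^1 C(n, j) (q−1)^j.
  j = 0: C(7,0)·(3)^0 = 1·1 = 1.
  j = 1: C(7,1)·(3)^1 = 7·3 = 21.
  V_q(n, t) = 1 + 21 = 22.
Step 2: q^n = 4^7 = 16384.
Step 3: Hamming bound ⌊q^n / V_q(n,t)⌋ = ⌊16384/22⌋ = 744.
Step 4: Compare |C| = 1436 to 744: violated.
The claimed |C| lies above the Hamming bound, so no 4-ary code of length 7 with d ≥ 3 can have 1436 codewords.


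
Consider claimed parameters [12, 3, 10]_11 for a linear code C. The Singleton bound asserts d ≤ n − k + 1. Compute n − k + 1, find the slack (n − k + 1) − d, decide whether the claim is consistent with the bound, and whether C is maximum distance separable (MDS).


Singleton RHS = n − k + 1 = 10, slack = 0, bound satisfied, MDS.

Singleton bound: d ≤ n − k + 1.
Here n = 12, k = 3, so n − k + 1 = 10.
Given d = 10, check d ≤ 10: YES.
Slack = (n − k + 1) − d = 0.
The code is MDS (slack = 0).
Description: the claimed parameters are [12, 3, 10]_11; such a code would be MDS (meets Singleton bound).


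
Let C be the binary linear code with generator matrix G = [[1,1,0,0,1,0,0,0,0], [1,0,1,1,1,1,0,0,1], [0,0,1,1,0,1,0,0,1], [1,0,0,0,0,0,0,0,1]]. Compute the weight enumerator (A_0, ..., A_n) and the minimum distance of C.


Weight distribution: A_0 = 1, A_1 = 1, A_2 = 3, A_3 = 3, A_4 = 3, A_5 = 3, A_6 = 1, A_7 = 1. Minimum distance d = 1.

Enumerate all 2^4 = 16 messages m ∈ F_2^4.
For each, compute codeword c = mG in F_2^9, then tally its weight.
  m = 0000 → c = 000000000, weight = 0.
  m = 1000 → c = 110010000, weight = 3.
  m = 0100 → c = 101111001, weight = 6.
  m = 1100 → c = 011101001, weight = 5.
  m = 0010 → c = 001101001, weight = 4.
  m = 1010 → c = 111111001, weight = 7.
  m = 0110 → c = 100010000, weight = 2.
  m = 1110 → c = 010000000, weight = 1.
  m = 0001 → c = 100000001, weight = 2.
  m = 1001 → c = 010010001, weight = 3.
  m = 0101 → c = 001111000, weight = 4.
  m = 1101 → c = 111101000, weight = 5.
  m = 0011 → c = 101101000, weight = 4.
  m = 1011 → c = 011111000, weight = 5.
  m = 0111 → c = 000010001, weight = 2.
  m = 1111 → c = 110000001, weight = 3.
Tally weights:
  weight 0: 1 codewords.
  weight 1: 1 codewords.
  weight 2: 3 codewords.
  weight 3: 3 codewords.
  weight 4: 3 codewords.
  weight 5: 3 codewords.
  weight 6: 1 codewords.
  weight 7: 1 codewords.
Minimum distance d = smallest w > 0 with A_w > 0 = 1.
Sanity: Σ A_w = 16 = 2^4 = 16 ✓.


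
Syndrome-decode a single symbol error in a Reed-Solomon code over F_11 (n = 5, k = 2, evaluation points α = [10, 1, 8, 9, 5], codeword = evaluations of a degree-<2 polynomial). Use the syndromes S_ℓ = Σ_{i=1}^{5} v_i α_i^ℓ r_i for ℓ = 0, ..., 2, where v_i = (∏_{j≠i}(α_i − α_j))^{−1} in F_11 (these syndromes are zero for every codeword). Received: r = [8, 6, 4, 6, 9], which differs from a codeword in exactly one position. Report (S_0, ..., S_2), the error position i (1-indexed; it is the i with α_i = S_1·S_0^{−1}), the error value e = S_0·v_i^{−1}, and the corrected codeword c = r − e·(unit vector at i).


S = (9, 9, 9), error at position 2, error magnitude e = 5, c = [8, 1, 4, 6, 9].

Step 1: column multipliers v_i = (∏_{j≠i}(α_i − α_j))^{−1} mod 11.
  i = 1 (α = 10): (10−1)(10−8)(10−9)(10−5) = 9·2·1·5 = 90 ≡ 2, so v_1 = 2^{−1} = 6 (mod 11).
  i = 2 (α = 1): (1−10)(1−8)(1−9)(1−5) = (−9)·(−7)·(−8)·(−4) = 2016 ≡ 3, so v_2 = 3^{−1} = 4 (mod 11).
  i = 3 (α = 8): (8−10)(8−1)(8−9)(8−5) = (−2)·7·(−1)·3 = 42 ≡ 9, so v_3 = 9^{−1} = 5 (mod 11).
  i = 4 (α = 9): (9−10)(9−1)(9−8)(9−5) = (−1)·8·1·4 = −32 ≡ 1, so v_4 = 1^{−1} = 1 (mod 11).
  i = 5 (α = 5): (5−10)(5−1)(5−8)(5−9) = (−5)·4·(−3)·(−4) = −240 ≡ 2, so v_5 = 2^{−1} = 6 (mod 11).
  v = [6, 4, 5, 1, 6].
Step 2: syndromes of r = [8, 6, 4, 6, 9] (all sums mod 11).
  S_0 = Σ v_i r_i = 6·8 + 4·6 + 5·4 + 1·6 + 6·9 = 152 ≡ 9.
  S_1 = Σ v_i α_i r_i = 6·10·8 + 4·1·6 + 5·8·4 + 1·9·6 + 6·5·9 = 988 ≡ 9.
  α_i^2 mod 11 = [1, 1, 9, 4, 3].
  S_2 = Σ v_i α_i^2 r_i = 6·1·8 + 4·1·6 + 5·9·4 + 1·4·6 + 6·3·9 = 438 ≡ 9.
  S = (9, 9, 9) ≠ 0, so r is not a codeword (an error is present).
Step 3: locate the error. For a single error e at position i, S_ℓ = v_i·e·α_i^ℓ, so α_err = S_1/S_0.
  S_0^{−1} = 9^{−1} = 5 (mod 11), so α_err = 9·5 = 45 ≡ 1 = α_2. Error position i = 2.
  Consistency check: S_2/S_1 = 9·5 = 45 ≡ 1 = α_err ✓ (single-error assumption holds).
Step 4: error magnitude e = S_0/v_2 = S_0·∏_{j≠2}(α_2 − α_j) = 9·3 = 27 ≡ 5 (mod 11).
Step 5: correct position 2: c_2 = r_2 − e = 6 − 5 ≡ 1 (mod 11). Hence c = [8, 1, 4, 6, 9].
  Check: interpolating c through the α_i gives m(x) = 10 + 2·x (degree < 2) with m(α_i) = c_i for every i, so c is indeed a codeword.


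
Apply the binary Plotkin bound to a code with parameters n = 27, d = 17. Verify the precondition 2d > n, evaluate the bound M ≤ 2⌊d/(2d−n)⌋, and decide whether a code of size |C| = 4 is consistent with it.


Plotkin bound M ≤ 4; given |C| = 4 ≤ bound (satisfied).

Check applicability: 2d = 34, n = 27.
2d − n = 7 > 0, so Plotkin applies.
Compute d/(2d−n) = 17/7 ≈ 2.4286.
⌊d/(2d−n)⌋ = 2.
Plotkin bound: M ≤ 2·2 = 4.
Given |C| = 4, check: satisfied.
This |C| is at the Plotkin bound.


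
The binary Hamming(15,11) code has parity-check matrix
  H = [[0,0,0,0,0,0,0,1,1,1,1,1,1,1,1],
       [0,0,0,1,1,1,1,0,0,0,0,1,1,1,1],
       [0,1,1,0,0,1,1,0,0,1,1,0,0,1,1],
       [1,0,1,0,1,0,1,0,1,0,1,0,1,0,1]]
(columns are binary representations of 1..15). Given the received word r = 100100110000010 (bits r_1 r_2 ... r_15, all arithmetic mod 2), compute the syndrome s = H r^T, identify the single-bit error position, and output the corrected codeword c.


s = (0, 1, 0, 0)^T, error position = 4, corrected codeword c = 100000110000010

Compute s = H r^T mod 2 one row at a time:
  s_1 = 1 + 0 + 0 + 0 + 0 + 0 + 1 + 0 = 2 ≡ 0 (mod 2).
  s_2 = 1 + 0 + 0 + 1 + 0 + 0 + 1 + 0 = 3 ≡ 1 (mod 2).
  s_3 = 0 + 0 + 0 + 1 + 0 + 0 + 1 + 0 = 2 ≡ 0 (mod 2).
  s_4 = 1 + 0 + 0 + 1 + 0 + 0 + 0 + 0 = 2 ≡ 0 (mod 2).
s = (0, 1, 0, 0)^T — this equals column 4 of H (binary 0100), so error is at position 4.
Correct: flip bit 4 of r = 100100110000010 to get c = 100000110000010.


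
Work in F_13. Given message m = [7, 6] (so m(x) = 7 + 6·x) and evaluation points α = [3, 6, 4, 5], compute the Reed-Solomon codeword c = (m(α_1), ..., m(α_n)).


c = [12, 4, 5, 11]

Message polynomial: m(x) = 7 + 6·x (mod 13).
For each evaluation point α_i, compute m(α_i) mod 13:
  α_1 = 3: Horner steps 6 → 12, so m(3) = 12.
  α_2 = 6: Horner steps 6 → 4, so m(6) = 4.
  α_3 = 4: Horner steps 6 → 5, so m(4) = 5.
  α_4 = 5: Horner steps 6 → 11, so m(5) = 11.
Codeword c = [12, 4, 5, 11] ∈ F_13^4.


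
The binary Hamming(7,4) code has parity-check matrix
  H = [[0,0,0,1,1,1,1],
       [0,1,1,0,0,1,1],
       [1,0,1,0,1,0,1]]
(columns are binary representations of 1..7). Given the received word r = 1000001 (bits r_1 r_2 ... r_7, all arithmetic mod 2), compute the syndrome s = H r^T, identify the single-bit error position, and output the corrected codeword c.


s = (1, 1, 0)^T, error position = 6, corrected codeword c = 1000011

Compute s = H r^T mod 2 one row at a time:
  s_1 = 0 + 0 + 0 + 1 = 1 ≡ 1 (mod 2).
  s_2 = 0 + 0 + 0 + 1 = 1 ≡ 1 (mod 2).
  s_3 = 1 + 0 + 0 + 1 = 2 ≡ 0 (mod 2).
s = (1, 1, 0)^T — this equals column 6 of H (binary 110), so error is at position 6.
Correct: flip bit 6 of r = 1000001 to get c = 1000011.


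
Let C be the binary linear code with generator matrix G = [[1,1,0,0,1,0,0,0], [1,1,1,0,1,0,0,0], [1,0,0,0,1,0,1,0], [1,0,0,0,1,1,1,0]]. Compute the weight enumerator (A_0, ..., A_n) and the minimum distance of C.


Weight distribution: A_0 = 1, A_1 = 2, A_2 = 2, A_3 = 4, A_4 = 5, A_5 = 2. Minimum distance d = 1.

Enumerate all 2^4 = 16 messages m ∈ F_2^4.
For each, compute codeword c = mG in F_2^8, then tally its weight.
  m = 0000 → c = 00000000, weight = 0.
  m = 1000 → c = 11001000, weight = 3.
  m = 0100 → c = 11101000, weight = 4.
  m = 1100 → c = 00100000, weight = 1.
  m = 0010 → c = 10001010, weight = 3.
  m = 1010 → c = 01000010, weight = 2.
  m = 0110 → c = 01100010, weight = 3.
  m = 1110 → c = 10101010, weight = 4.
  m = 0001 → c = 10001110, weight = 4.
  m = 1001 → c = 01000110, weight = 3.
  m = 0101 → c = 01100110, weight = 4.
  m = 1101 → c = 10101110, weight = 5.
  m = 0011 → c = 00000100, weight = 1.
  m = 1011 → c = 11001100, weight = 4.
  m = 0111 → c = 11101100, weight = 5.
  m = 1111 → c = 00100100, weight = 2.
Tally weights:
  weight 0: 1 codewords.
  weight 1: 2 codewords.
  weight 2: 2 codewords.
  weight 3: 4 codewords.
  weight 4: 5 codewords.
  weight 5: 2 codewords.
Minimum distance d = smallest w > 0 with A_w > 0 = 1.
Sanity: Σ A_w = 16 = 2^4 = 16 ✓.


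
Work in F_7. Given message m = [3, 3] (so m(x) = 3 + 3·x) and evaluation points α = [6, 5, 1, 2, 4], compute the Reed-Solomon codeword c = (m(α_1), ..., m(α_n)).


c = [0, 4, 6, 2, 1]

Message polynomial: m(x) = 3 + 3·x (mod 7).
For each evaluation point α_i, compute m(α_i) mod 7:
  α_1 = 6: Horner steps 3 → 0, so m(6) = 0.
  α_2 = 5: Horner steps 3 → 4, so m(5) = 4.
  α_3 = 1: Horner steps 3 → 6, so m(1) = 6.
  α_4 = 2: Horner steps 3 → 2, so m(2) = 2.
  α_5 = 4: Horner steps 3 → 1, so m(4) = 1.
Codeword c = [0, 4, 6, 2, 1] ∈ F_7^5.


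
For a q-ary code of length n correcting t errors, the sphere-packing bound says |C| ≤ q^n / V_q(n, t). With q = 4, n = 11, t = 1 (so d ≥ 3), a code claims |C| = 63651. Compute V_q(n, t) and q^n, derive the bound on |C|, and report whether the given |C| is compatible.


V_q(n, t) = 34, q^n = 4194304, Hamming bound = 123361, |C| = 63651 ≤ bound (satisfied).

Step 1: Compute V_q(n, t) = Σ_{j=0}^1 C(n, j) (q−1)^j.
  j = 0: C(11,0)·(3)^0 = 1·1 = 1.
  j = 1: C(11,1)·(3)^1 = 11·3 = 33.
  V_q(n, t) = 1 + 33 = 34.
Step 2: q^n = 4^11 = 4194304.
Step 3: Hamming bound ⌊q^n / V_q(n,t)⌋ = ⌊4194304/34⌋ = 123361.
Step 4: Compare |C| = 63651 to 123361: satisfied.
The claimed |C| lies below the Hamming bound.


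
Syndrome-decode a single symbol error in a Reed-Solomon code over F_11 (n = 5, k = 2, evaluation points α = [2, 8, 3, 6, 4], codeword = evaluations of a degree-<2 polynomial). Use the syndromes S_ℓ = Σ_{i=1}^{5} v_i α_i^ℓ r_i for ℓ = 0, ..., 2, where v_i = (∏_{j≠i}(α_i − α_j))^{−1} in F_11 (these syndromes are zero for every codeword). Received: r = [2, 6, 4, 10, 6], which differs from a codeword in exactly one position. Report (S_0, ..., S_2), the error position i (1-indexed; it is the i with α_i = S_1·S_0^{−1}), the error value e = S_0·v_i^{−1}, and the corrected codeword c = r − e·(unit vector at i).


S = (4, 10, 3), error at position 2, error magnitude e = 3, c = [2, 3, 4, 10, 6].

Step 1: column multipliers v_i = (∏_{j≠i}(α_i − α_j))^{−1} mod 11.
  i = 1 (α = 2): (2−8)(2−3)(2−6)(2−4) = (−6)·(−1)·(−4)·(−2) = 48 ≡ 4, so v_1 = 4^{−1} = 3 (mod 11).
  i = 2 (α = 8): (8−2)(8−3)(8−6)(8−4) = 6·5·2·4 = 240 ≡ 9, so v_2 = 9^{−1} = 5 (mod 11).
  i = 3 (α = 3): (3−2)(3−8)(3−6)(3−4) = 1·(−5)·(−3)·(−1) = −15 ≡ 7, so v_3 = 7^{−1} = 8 (mod 11).
  i = 4 (α = 6): (6−2)(6−8)(6−3)(6−4) = 4·(−2)·3·2 = −48 ≡ 7, so v_4 = 7^{−1} = 8 (mod 11).
  i = 5 (α = 4): (4−2)(4−8)(4−3)(4−6) = 2·(−4)·1·(−2) = 16 ≡ 5, so v_5 = 5^{−1} = 9 (mod 11).
  v = [3, 5, 8, 8, 9].
Step 2: syndromes of r = [2, 6, 4, 10, 6] (all sums mod 11).
  S_0 = Σ v_i r_i = 3·2 + 5·6 + 8·4 + 8·10 + 9·6 = 202 ≡ 4.
  S_1 = Σ v_i α_i r_i = 3·2·2 + 5·8·6 + 8·3·4 + 8·6·10 + 9·4·6 = 1044 ≡ 10.
  α_i^2 mod 11 = [4, 9, 9, 3, 5].
  S_2 = Σ v_i α_i^2 r_i = 3·4·2 + 5·9·6 + 8·9·4 + 8·3·10 + 9·5·6 = 1092 ≡ 3.
  S = (4, 10, 3) ≠ 0, so r is not a codeword (an error is present).
Step 3: locate the error. For a single error e at position i, S_ℓ = v_i·e·α_i^ℓ, so α_err = S_1/S_0.
  S_0^{−1} = 4^{−1} = 3 (mod 11), so α_err = 10·3 = 30 ≡ 8 = α_2. Error position i = 2.
  Consistency check: S_2/S_1 = 3·10 = 30 ≡ 8 = α_err ✓ (single-error assumption holds).
Step 4: error magnitude e = S_0/v_2 = S_0·∏_{j≠2}(α_2 − α_j) = 4·9 = 36 ≡ 3 (mod 11).
Step 5: correct position 2: c_2 = r_2 − e = 6 − 3 ≡ 3 (mod 11). Hence c = [2, 3, 4, 10, 6].
  Check: interpolating c through the α_i gives m(x) = 9 + 2·x (degree < 2) with m(α_i) = c_i for every i, so c is indeed a codeword.


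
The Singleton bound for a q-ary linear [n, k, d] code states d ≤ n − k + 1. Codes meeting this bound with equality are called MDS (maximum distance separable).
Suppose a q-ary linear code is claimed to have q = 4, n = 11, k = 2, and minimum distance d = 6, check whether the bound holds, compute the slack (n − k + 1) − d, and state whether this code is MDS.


Singleton RHS = n − k + 1 = 10, slack = 4, bound satisfied, not MDS.

Singleton bound: d ≤ n − k + 1.
Here n = 11, k = 2, so n − k + 1 = 10.
Given d = 6, check d ≤ 10: YES.
Slack = (n − k + 1) − d = 4.
The code is NOT MDS (slack = 4 > 0).
Description: the claimed parameters are [11, 2, 6]_4; such a code would be non-MDS.


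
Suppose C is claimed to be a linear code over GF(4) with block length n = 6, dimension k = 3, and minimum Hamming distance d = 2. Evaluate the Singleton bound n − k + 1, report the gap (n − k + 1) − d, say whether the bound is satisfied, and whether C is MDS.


Singleton RHS = n − k + 1 = 4, slack = 2, bound satisfied, not MDS.

Singleton bound: d ≤ n − k + 1.
Here n = 6, k = 3, so n − k + 1 = 4.
Given d = 2, check d ≤ 4: YES.
Slack = (n − k + 1) − d = 2.
The code is NOT MDS (slack = 2 > 0).
Description: the claimed parameters are [6, 3, 2]_4; such a code would be non-MDS.


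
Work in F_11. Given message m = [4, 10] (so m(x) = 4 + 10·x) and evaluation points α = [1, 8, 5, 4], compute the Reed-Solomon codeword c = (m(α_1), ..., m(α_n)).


c = [3, 7, 10, 0]

Message polynomial: m(x) = 4 + 10·x (mod 11).
For each evaluation point α_i, compute m(α_i) mod 11:
  α_1 = 1: Horner steps 10 → 3, so m(1) = 3.
  α_2 = 8: Horner steps 10 → 7, so m(8) = 7.
  α_3 = 5: Horner steps 10 → 10, so m(5) = 10.
  α_4 = 4: Horner steps 10 → 0, so m(4) = 0.
Codeword c = [3, 7, 10, 0] ∈ F_11^4.


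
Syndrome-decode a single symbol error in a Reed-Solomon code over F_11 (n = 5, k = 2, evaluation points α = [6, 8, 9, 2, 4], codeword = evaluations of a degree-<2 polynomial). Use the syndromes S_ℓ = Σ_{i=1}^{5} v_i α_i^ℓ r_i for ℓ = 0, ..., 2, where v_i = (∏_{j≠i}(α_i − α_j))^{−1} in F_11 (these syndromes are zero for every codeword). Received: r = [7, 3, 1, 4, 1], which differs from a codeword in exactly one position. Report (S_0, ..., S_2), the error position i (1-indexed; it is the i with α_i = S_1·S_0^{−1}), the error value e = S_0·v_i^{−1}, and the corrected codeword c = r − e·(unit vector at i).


S = (7, 6, 2), error at position 5, error magnitude e = 1, c = [7, 3, 1, 4, 0].

Step 1: column multipliers v_i = (∏_{j≠i}(α_i − α_j))^{−1} mod 11.
  i = 1 (α = 6): (6−8)(6−9)(6−2)(6−4) = (−2)·(−3)·4·2 = 48 ≡ 4, so v_1 = 4^{−1} = 3 (mod 11).
  i = 2 (α = 8): (8−6)(8−9)(8−2)(8−4) = 2·(−1)·6·4 = −48 ≡ 7, so v_2 = 7^{−1} = 8 (mod 11).
  i = 3 (α = 9): (9−6)(9−8)(9−2)(9−4) = 3·1·7·5 = 105 ≡ 6, so v_3 = 6^{−1} = 2 (mod 11).
  i = 4 (α = 2): (2−6)(2−8)(2−9)(2−4) = (−4)·(−6)·(−7)·(−2) = 336 ≡ 6, so v_4 = 6^{−1} = 2 (mod 11).
  i = 5 (α = 4): (4−6)(4−8)(4−9)(4−2) = (−2)·(−4)·(−5)·2 = −80 ≡ 8, so v_5 = 8^{−1} = 7 (mod 11).
  v = [3, 8, 2, 2, 7].
Step 2: syndromes of r = [7, 3, 1, 4, 1] (all sums mod 11).
  S_0 = Σ v_i r_i = 3·7 + 8·3 + 2·1 + 2·4 + 7·1 = 62 ≡ 7.
  S_1 = Σ v_i α_i r_i = 3·6·7 + 8·8·3 + 2·9·1 + 2·2·4 + 7·4·1 = 380 ≡ 6.
  α_i^2 mod 11 = [3, 9, 4, 4, 5].
  S_2 = Σ v_i α_i^2 r_i = 3·3·7 + 8·9·3 + 2·4·1 + 2·4·4 + 7·5·1 = 354 ≡ 2.
  S = (7, 6, 2) ≠ 0, so r is not a codeword (an error is present).
Step 3: locate the error. For a single error e at position i, S_ℓ = v_i·e·α_i^ℓ, so α_err = S_1/S_0.
  S_0^{−1} = 7^{−1} = 8 (mod 11), so α_err = 6·8 = 48 ≡ 4 = α_5. Error position i = 5.
  Consistency check: S_2/S_1 = 2·2 = 4 ≡ 4 = α_err ✓ (single-error assumption holds).
Step 4: error magnitude e = S_0/v_5 = S_0·∏_{j≠5}(α_5 − α_j) = 7·8 = 56 ≡ 1 (mod 11).
Step 5: correct position 5: c_5 = r_5 − e = 1 − 1 ≡ 0 (mod 11). Hence c = [7, 3, 1, 4, 0].
  Check: interpolating c through the α_i gives m(x) = 8 + 9·x (degree < 2) with m(α_i) = c_i for every i, so c is indeed a codeword.


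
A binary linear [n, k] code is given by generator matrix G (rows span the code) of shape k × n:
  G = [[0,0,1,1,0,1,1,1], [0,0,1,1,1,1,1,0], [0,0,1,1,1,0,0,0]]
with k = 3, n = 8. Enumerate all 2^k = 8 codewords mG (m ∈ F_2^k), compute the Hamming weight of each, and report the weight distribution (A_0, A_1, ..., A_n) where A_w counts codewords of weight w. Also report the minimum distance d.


Weight distribution: A_0 = 1, A_2 = 2, A_3 = 2, A_4 = 1, A_5 = 2. Minimum distance d = 2.

Enumerate all 2^3 = 8 messages m ∈ F_2^3.
For each, compute codeword c = mG in F_2^8, then tally its weight.
  m = 000 → c = 00000000, weight = 0.
  m = 100 → c = 00110111, weight = 5.
  m = 010 → c = 00111110, weight = 5.
  m = 110 → c = 00001001, weight = 2.
  m = 001 → c = 00111000, weight = 3.
  m = 101 → c = 00001111, weight = 4.
  m = 011 → c = 00000110, weight = 2.
  m = 111 → c = 00110001, weight = 3.
Tally weights:
  weight 0: 1 codewords.
  weight 2: 2 codewords.
  weight 3: 2 codewords.
  weight 4: 1 codewords.
  weight 5: 2 codewords.
Minimum distance d = smallest w > 0 with A_w > 0 = 2.
Sanity: Σ A_w = 8 = 2^3 = 8 ✓.


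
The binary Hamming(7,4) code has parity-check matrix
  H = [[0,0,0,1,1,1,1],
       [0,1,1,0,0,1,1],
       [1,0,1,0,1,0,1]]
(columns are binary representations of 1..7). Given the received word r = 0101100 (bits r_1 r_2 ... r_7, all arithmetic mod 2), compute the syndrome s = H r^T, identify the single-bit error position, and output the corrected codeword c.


s = (0, 1, 1)^T, error position = 3, corrected codeword c = 0111100

Compute s = H r^T mod 2 one row at a time:
  s_1 = 1 + 1 + 0 + 0 = 2 ≡ 0 (mod 2).
  s_2 = 1 + 0 + 0 + 0 = 1 ≡ 1 (mod 2).
  s_3 = 0 + 0 + 1 + 0 = 1 ≡ 1 (mod 2).
s = (0, 1, 1)^T — this equals column 3 of H (binary 011), so error is at position 3.
Correct: flip bit 3 of r = 0101100 to get c = 0111100.


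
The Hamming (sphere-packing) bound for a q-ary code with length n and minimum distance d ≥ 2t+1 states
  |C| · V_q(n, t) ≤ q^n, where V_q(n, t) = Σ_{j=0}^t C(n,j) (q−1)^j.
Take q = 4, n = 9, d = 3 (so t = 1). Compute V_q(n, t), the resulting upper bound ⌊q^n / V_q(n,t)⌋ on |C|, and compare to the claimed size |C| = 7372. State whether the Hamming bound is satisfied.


V_q(n, t) = 28, q^n = 262144, Hamming bound = 9362, |C| = 7372 ≤ bound (satisfied).

Step 1: Compute V_q(n, t) = Σ_{j=0}^1 C(n, j) (q−1)^j.
  j = 0: C(9,0)·(3)^0 = 1·1 = 1.
  j = 1: C(9,1)·(3)^1 = 9·3 = 27.
  V_q(n, t) = 1 + 27 = 28.
Step 2: q^n = 4^9 = 262144.
Step 3: Hamming bound ⌊q^n / V_q(n,t)⌋ = ⌊262144/28⌋ = 9362.
Step 4: Compare |C| = 7372 to 9362: satisfied.
The claimed |C| lies below the Hamming bound.


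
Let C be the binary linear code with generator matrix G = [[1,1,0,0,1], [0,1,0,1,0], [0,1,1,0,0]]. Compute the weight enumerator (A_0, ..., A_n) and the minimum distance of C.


Weight distribution: A_0 = 1, A_2 = 3, A_3 = 3, A_5 = 1. Minimum distance d = 2.

Enumerate all 2^3 = 8 messages m ∈ F_2^3.
For each, compute codeword c = mG in F_2^5, then tally its weight.
  m = 000 → c = 00000, weight = 0.
  m = 100 → c = 11001, weight = 3.
  m = 010 → c = 01010, weight = 2.
  m = 110 → c = 10011, weight = 3.
  m = 001 → c = 01100, weight = 2.
  m = 101 → c = 10101, weight = 3.
  m = 011 → c = 00110, weight = 2.
  m = 111 → c = 11111, weight = 5.
Tally weights:
  weight 0: 1 codewords.
  weight 2: 3 codewords.
  weight 3: 3 codewords.
  weight 5: 1 codewords.
Minimum distance d = smallest w > 0 with A_w > 0 = 2.
Sanity: Σ A_w = 8 = 2^3 = 8 ✓.


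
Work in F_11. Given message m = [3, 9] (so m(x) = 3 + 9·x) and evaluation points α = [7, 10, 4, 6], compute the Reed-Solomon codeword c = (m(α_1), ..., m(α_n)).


c = [0, 5, 6, 2]

Message polynomial: m(x) = 3 + 9·x (mod 11).
For each evaluation point α_i, compute m(α_i) mod 11:
  α_1 = 7: Horner steps 9 → 0, so m(7) = 0.
  α_2 = 10: Horner steps 9 → 5, so m(10) = 5.
  α_3 = 4: Horner steps 9 → 6, so m(4) = 6.
  α_4 = 6: Horner steps 9 → 2, so m(6) = 2.
Codeword c = [0, 5, 6, 2] ∈ F_11^4.
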